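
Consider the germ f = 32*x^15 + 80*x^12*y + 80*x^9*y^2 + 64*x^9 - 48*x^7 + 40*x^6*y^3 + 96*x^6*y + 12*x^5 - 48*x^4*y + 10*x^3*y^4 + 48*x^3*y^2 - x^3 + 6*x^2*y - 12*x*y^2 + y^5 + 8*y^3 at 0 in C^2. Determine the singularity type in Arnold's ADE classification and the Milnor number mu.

The Hessian of f at 0 is [[0, 0], [0, 0]] with rank 0, so corank 2. A Groebner basis of the Jacobian ideal J(f) in C{x,y} is {-x^2/64 + x*y^3 + x*y/16 - y^2/16, y^4, x^3 - 12*x*y^2 + 16*y^3, x^2*y - 4*x*y^2 + 4*y^3}; counting standard monomials gives mu = 8. Corank 2; j^3 = -(x - 2*y)^3 is a perfect cube, so E-series; the 5-jet and mu = 8 give E_8.

Type E_8, Milnor number mu = 8.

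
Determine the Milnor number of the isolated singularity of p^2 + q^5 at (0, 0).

4

The Hessian of f at 0 has rank 1. Corank 1: A-series; mu = 4 gives A_4.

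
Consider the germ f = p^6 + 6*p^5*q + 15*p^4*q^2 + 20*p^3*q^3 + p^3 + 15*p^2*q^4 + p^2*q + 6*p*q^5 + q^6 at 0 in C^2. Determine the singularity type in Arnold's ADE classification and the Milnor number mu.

Type D7, Milnor number mu = 7.

The Hessian of f at 0 has rank 0. Corank 2; j^3 = p^2*(p + q) has shape L^2 M (L != M), so D-series; mu = 7 gives D_7.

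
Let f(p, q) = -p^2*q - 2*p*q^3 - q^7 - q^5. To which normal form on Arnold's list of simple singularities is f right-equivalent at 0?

D_{8}

The Hessian of f at 0 has rank 0. Corank 2; j^3 = -p^2*q has shape L^2 M (L != M), so D-series; mu = 8 gives D_8.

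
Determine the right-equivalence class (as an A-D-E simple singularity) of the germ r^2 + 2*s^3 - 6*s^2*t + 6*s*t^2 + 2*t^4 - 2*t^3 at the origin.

E6

The Hessian of f at 0 has rank 1. Corank 2; j^3 = 2*(s - t)^3 is a perfect cube, so E-series; the 4-jet and mu = 6 give E_6.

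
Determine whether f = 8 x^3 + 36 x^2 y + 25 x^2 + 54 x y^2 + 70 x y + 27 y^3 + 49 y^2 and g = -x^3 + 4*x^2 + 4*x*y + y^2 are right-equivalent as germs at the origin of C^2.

The Hessian of f at 0 has rank 1. Corank 1: A-series; mu = 2 gives A_2. The Hessian of g at 0 has rank 1. Corank 1: A-series; mu = 2 gives A_2. Both have type A_2, hence right-equivalent.

Yes.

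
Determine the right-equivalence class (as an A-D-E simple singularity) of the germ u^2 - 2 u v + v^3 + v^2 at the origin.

The Hessian of f at 0 has rank 1. Corank 1: A-series; mu = 2 gives A_2.

A_{2}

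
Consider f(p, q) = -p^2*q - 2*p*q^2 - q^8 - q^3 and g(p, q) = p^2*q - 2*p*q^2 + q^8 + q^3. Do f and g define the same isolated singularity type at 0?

The Hessian of f at 0 is [[0, 0], [0, 0]] with rank 0, so corank 2. A Groebner basis of the Jacobian ideal J(f) in C{p,q} is {p^2/8 + q^7 - q^2/8, p^3 + q^3, p*q + q^2}; counting standard monomials gives mu = 9. Corank 2; j^3 = -q*(p + q)^2 has shape L^2 M (L != M), so D-series; mu = 9 gives D_9. The Hessian of g at 0 is [[0, 0], [0, 0]] with rank 0, so corank 2. A Groebner basis of the Jacobian ideal J(g) in C{p,q} is {p^2/8 + q^7 - q^2/8, p^3 - q^3, p*q - q^2}; counting standard monomials gives mu = 9. Corank 2; j^3 = q*(p - q)^2 has shape L^2 M (L != M), so D-series; mu = 9 gives D_9. Both have type D_9, hence right-equivalent.

Yes.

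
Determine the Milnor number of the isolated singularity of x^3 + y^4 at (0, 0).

6

The Hessian of f at 0 has rank 0. Corank 2; j^3 = x^3 is a perfect cube, so E-series; the 4-jet and mu = 6 give E_6.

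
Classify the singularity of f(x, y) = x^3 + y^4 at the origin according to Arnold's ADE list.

E_{6}

The Hessian of f at 0 is [[0, 0], [0, 0]] with rank 0, so corank 2. A Groebner basis of the Jacobian ideal J(f) in C{x,y} is {y^3, x^2}; counting standard monomials gives mu = 6. Corank 2; j^3 = x^3 is a perfect cube, so E-series; the 4-jet and mu = 6 give E_6.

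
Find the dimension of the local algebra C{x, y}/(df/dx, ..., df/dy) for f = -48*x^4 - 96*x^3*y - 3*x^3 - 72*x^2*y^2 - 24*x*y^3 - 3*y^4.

6

The Hessian of f at 0 has rank 0. Corank 2; j^3 = -3*x^3 is a perfect cube, so E-series; the 4-jet and mu = 6 give E_6.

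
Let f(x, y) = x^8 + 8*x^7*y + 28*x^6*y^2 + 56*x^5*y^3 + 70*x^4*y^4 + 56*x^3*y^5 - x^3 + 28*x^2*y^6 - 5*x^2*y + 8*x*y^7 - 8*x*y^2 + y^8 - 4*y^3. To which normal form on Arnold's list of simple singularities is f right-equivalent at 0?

The Hessian of f at 0 is [[0, 0], [0, 0]] with rank 0, so corank 2. A Groebner basis of the Jacobian ideal J(f) in C{x,y} is {x*y/8 + y^7 + y^2/4, x*y^2 + 2*y^3, x^2 + 3*x*y + 2*y^2}; counting standard monomials gives mu = 9. Corank 2; j^3 = -(x + y)*(x + 2*y)^2 has shape L^2 M (L != M), so D-series; mu = 9 gives D_9.

D_9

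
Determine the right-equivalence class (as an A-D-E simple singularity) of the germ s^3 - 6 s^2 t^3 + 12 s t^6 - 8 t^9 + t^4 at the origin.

The Hessian of f at 0 is [[0, 0], [0, 0]] with rank 0, so corank 2. A Groebner basis of the Jacobian ideal J(f) in C{s,t} is {t^3, s^2}; counting standard monomials gives mu = 6. Corank 2; j^3 = s^3 is a perfect cube, so E-series; the 4-jet and mu = 6 give E_6.

E_{6}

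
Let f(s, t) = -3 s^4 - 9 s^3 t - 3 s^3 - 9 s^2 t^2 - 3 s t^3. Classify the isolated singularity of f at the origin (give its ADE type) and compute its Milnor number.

Type E_{7}, Milnor number mu = 7.

The Hessian of f at 0 has rank 0. Corank 2; j^3 = -3*s^3 is a perfect cube, so E-series; the 4-jet and mu = 7 give E_7.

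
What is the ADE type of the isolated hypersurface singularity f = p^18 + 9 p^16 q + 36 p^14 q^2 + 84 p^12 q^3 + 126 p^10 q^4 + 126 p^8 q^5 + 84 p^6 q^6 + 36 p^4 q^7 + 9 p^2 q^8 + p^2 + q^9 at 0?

A_8

The Hessian of f at 0 has rank 1. Corank 1: A-series; mu = 8 gives A_8.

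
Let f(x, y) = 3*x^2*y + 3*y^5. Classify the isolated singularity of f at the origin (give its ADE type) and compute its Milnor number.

The Hessian of f at 0 has rank 0. Corank 2; j^3 = 3*x^2*y has shape L^2 M (L != M), so D-series; mu = 6 gives D_6.

Type D_6, Milnor number mu = 6.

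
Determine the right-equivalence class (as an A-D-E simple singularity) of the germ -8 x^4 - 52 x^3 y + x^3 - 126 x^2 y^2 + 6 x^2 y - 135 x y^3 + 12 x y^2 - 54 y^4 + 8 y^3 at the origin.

E_7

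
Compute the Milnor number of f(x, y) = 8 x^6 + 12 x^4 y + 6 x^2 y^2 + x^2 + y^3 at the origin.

2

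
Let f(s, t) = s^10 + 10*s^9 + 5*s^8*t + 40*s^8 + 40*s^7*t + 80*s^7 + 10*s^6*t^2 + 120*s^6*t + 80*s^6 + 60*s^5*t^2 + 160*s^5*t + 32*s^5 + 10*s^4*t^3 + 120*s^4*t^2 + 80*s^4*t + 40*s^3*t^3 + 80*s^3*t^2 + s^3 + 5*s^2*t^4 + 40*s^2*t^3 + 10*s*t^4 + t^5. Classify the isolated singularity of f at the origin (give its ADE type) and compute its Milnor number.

The Hessian of f at 0 is [[0, 0], [0, 0]] with rank 0, so corank 2. A Groebner basis of the Jacobian ideal J(f) in C{s,t} is {t^5, s*t^3 + t^4/8, s^2}; counting standard monomials gives mu = 8. Corank 2; j^3 = s^3 is a perfect cube, so E-series; the 5-jet and mu = 8 give E_8.

Type E8, Milnor number mu = 8.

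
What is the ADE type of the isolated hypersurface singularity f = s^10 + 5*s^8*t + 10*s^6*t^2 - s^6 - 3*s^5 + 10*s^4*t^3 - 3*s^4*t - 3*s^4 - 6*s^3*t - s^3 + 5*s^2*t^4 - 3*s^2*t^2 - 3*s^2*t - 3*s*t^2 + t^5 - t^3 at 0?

E_{8}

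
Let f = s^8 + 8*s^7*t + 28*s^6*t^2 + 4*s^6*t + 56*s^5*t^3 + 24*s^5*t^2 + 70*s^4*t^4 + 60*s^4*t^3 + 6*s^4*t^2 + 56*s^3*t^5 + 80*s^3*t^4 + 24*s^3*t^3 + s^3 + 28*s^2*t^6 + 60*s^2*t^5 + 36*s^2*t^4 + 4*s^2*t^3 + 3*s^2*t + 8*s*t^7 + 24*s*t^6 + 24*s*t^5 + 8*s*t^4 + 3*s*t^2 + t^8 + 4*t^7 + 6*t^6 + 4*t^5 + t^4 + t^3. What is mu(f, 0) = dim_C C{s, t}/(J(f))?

6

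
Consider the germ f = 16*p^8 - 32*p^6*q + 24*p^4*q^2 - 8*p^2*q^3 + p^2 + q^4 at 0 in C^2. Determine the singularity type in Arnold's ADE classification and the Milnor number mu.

Type A3, Milnor number mu = 3.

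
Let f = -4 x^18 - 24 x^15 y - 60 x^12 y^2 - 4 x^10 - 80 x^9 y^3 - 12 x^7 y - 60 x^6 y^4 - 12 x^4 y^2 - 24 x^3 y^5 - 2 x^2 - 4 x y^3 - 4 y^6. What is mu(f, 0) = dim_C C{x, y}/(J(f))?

5

The Hessian of f at 0 has rank 1. Corank 1: A-series; mu = 5 gives A_5.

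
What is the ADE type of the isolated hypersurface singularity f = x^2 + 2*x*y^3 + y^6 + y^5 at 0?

A_4

The Hessian of f at 0 has rank 1. Corank 1: A-series; mu = 4 gives A_4.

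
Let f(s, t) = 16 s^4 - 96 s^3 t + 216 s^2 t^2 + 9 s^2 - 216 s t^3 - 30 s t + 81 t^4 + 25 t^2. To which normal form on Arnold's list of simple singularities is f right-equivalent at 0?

The Hessian of f at 0 is [[18, -30], [-30, 50]] with rank 1, so corank 1. A Groebner basis of the Jacobian ideal J(f) in C{s,t} is {t^3, s - 5*t/3}; counting standard monomials gives mu = 3. Corank 1: A-series; mu = 3 gives A_3.

A3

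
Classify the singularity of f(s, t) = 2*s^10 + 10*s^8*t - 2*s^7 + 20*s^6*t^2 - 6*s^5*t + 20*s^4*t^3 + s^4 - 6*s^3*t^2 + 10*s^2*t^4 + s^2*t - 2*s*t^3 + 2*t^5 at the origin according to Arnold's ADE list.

The Hessian of f at 0 has rank 0. Corank 2; j^3 = s^2*t has shape L^2 M (L != M), so D-series; mu = 6 gives D_6.

D_{6}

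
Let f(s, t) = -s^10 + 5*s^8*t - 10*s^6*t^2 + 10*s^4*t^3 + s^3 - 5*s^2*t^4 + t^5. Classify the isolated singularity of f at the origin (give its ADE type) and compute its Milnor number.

The Hessian of f at 0 has rank 0. Corank 2; j^3 = s^3 is a perfect cube, so E-series; the 5-jet and mu = 8 give E_8.

Type E_8, Milnor number mu = 8.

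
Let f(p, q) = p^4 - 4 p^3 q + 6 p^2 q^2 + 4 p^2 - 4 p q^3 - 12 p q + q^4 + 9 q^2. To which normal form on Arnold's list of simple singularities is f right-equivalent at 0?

A_3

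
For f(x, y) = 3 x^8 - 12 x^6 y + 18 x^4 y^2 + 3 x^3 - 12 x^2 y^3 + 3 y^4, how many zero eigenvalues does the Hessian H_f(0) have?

2

Hessian at 0 has rank 0.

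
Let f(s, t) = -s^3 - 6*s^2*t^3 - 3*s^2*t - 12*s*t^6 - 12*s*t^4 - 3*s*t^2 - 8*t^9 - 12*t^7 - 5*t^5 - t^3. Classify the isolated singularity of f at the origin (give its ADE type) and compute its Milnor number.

Type E8, Milnor number mu = 8.

The Hessian of f at 0 has rank 0. Corank 2; j^3 = -(s + t)^3 is a perfect cube, so E-series; the 5-jet and mu = 8 give E_8.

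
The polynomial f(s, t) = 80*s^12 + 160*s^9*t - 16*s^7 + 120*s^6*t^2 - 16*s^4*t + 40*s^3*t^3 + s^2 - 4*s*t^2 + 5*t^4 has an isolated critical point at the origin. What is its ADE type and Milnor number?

The Hessian of f at 0 has rank 1. Corank 1: A-series; mu = 3 gives A_3.

Type A3, Milnor number mu = 3.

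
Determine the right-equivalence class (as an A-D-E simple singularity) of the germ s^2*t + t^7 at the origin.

D_{8}

The Hessian of f at 0 has rank 0. Corank 2; j^3 = s^2*t has shape L^2 M (L != M), so D-series; mu = 8 gives D_8.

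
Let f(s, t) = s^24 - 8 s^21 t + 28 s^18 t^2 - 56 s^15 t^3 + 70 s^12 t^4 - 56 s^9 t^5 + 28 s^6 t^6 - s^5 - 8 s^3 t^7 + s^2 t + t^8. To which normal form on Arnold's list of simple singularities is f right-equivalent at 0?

D9

The Hessian of f at 0 has rank 0. Corank 2; j^3 = s^2*t has shape L^2 M (L != M), so D-series; mu = 9 gives D_9.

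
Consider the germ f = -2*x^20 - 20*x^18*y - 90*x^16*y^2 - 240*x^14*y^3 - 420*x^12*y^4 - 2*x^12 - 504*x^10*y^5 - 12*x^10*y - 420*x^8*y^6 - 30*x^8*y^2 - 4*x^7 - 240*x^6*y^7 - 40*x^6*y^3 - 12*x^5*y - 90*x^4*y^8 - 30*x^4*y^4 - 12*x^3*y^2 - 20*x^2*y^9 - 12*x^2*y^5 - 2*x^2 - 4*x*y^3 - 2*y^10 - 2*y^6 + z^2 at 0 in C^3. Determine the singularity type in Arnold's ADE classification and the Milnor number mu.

Type A9, Milnor number mu = 9.

The Hessian of f at 0 is [[-4, 0, 0], [0, 0, 0], [0, 0, 2]] with rank 2, so corank 1. A Groebner basis of the Jacobian ideal J(f) in C{x,y,z} is {x^2*y^2 + x/3 + y^3/3, x^2 + x*y^3, x*y + y^4, x^3, z}; counting standard monomials gives mu = 9. Corank 1: A-series; mu = 9 gives A_9.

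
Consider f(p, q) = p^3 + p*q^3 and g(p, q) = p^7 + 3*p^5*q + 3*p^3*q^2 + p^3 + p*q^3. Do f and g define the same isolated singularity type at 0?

Yes.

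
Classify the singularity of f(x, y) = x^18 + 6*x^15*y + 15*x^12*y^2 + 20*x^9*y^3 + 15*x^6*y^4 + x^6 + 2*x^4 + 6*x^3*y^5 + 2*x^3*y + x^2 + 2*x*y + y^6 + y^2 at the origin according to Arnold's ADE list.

A_5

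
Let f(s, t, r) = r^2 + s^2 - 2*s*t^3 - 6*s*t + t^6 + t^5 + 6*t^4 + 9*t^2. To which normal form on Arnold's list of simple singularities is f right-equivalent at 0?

The Hessian of f at 0 has rank 2. Corank 1: A-series; mu = 4 gives A_4.

A_{4}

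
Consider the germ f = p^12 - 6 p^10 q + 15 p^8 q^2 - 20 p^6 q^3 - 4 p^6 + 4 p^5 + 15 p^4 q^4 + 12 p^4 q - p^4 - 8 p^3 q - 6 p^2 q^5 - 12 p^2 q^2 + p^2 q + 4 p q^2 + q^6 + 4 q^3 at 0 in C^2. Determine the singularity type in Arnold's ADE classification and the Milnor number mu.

Type D_{7}, Milnor number mu = 7.

The Hessian of f at 0 is [[0, 0], [0, 0]] with rank 0, so corank 2. A Groebner basis of the Jacobian ideal J(f) in C{p,q} is {p^2/39 + 359*p*q/2496 + q^4 - 103*q^3/312 + 77*q^2/416, p^3 - 32*p^2/65 - 25*p*q/26 - 4*q^3/65 + 3*q^2/65, p^2*q - p*q/2 - q^2, 8*p^2/195 + p*q^2 + 103*p*q/312 + 131*q^3/195 + 129*q^2/260}; counting standard monomials gives mu = 7. Corank 2; j^3 = q*(p + 2*q)^2 has shape L^2 M (L != M), so D-series; mu = 7 gives D_7.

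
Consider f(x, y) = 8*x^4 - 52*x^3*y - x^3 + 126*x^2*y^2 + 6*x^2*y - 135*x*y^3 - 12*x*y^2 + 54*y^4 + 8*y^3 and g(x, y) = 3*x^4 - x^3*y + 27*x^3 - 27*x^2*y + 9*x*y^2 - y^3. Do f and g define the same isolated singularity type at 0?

Yes.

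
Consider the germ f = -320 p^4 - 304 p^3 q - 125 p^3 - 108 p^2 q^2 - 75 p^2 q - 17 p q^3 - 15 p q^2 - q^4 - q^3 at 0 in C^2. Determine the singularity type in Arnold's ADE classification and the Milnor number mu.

Type E_{7}, Milnor number mu = 7.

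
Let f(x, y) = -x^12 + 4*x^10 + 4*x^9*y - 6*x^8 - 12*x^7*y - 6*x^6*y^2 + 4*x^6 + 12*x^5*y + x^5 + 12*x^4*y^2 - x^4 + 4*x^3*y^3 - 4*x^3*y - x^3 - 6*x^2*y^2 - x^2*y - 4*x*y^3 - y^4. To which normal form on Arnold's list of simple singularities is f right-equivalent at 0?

D5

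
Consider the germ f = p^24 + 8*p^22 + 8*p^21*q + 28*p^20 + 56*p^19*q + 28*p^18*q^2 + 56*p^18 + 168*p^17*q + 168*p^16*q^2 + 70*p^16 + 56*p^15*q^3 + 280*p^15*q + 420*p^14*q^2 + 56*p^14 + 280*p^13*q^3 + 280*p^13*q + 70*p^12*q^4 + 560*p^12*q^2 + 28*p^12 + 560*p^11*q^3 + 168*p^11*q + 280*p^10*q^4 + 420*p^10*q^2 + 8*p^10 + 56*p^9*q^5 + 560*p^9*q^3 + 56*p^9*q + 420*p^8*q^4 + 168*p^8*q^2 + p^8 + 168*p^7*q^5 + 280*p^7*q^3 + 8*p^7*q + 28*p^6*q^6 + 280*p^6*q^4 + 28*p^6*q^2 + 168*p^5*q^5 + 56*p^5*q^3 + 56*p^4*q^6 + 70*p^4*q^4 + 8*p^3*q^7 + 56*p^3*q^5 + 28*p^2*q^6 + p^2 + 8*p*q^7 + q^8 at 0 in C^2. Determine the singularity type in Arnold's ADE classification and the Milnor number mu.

The Hessian of f at 0 is [[2, 0], [0, 0]] with rank 1, so corank 1. A Groebner basis of the Jacobian ideal J(f) in C{p,q} is {q^7, p}; counting standard monomials gives mu = 7. Corank 1: A-series; mu = 7 gives A_7.

Type A_{7}, Milnor number mu = 7.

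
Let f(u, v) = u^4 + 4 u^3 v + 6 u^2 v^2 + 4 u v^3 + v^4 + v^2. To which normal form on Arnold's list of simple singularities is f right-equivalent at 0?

The Hessian of f at 0 is [[0, 0], [0, 2]] with rank 1, so corank 1. A Groebner basis of the Jacobian ideal J(f) in C{u,v} is {u^3, v}; counting standard monomials gives mu = 3. Corank 1: A-series; mu = 3 gives A_3.

A_3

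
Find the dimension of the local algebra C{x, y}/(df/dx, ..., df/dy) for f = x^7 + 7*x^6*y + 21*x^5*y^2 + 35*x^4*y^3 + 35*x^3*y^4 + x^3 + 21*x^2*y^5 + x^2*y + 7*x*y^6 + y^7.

8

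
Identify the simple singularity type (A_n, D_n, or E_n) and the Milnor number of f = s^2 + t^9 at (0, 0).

Type A8, Milnor number mu = 8.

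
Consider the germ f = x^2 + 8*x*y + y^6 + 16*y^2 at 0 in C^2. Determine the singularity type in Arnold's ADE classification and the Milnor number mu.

Type A_5, Milnor number mu = 5.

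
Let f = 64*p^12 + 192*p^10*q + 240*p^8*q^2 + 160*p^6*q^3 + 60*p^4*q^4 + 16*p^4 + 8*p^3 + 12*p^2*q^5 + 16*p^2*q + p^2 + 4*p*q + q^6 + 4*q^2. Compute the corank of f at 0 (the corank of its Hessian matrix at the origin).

The Hessian at 0 is [[2, 4], [4, 8]] of rank 1; hence corank 1.

1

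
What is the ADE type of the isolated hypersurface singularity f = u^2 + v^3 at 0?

The Hessian of f at 0 has rank 1. Corank 1: A-series; mu = 2 gives A_2.

A2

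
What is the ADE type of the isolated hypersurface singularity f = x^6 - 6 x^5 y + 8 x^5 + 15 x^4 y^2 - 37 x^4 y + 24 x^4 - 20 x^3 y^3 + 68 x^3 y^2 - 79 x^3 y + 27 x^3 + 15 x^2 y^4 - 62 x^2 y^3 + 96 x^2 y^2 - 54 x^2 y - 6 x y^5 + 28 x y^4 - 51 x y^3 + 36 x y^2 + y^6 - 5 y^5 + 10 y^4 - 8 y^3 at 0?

The Hessian of f at 0 has rank 0. Corank 2; j^3 = (3*x - 2*y)^3 is a perfect cube, so E-series; the 4-jet and mu = 7 give E_7.

E7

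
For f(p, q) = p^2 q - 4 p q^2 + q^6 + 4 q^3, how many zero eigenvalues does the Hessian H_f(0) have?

Hessian at 0 has rank 0.

2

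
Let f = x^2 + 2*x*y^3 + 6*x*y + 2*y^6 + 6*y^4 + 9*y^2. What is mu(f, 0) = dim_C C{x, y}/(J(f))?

5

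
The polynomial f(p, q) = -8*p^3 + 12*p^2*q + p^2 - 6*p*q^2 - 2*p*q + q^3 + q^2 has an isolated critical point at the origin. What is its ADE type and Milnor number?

The Hessian of f at 0 has rank 1. Corank 1: A-series; mu = 2 gives A_2.

Type A_{2}, Milnor number mu = 2.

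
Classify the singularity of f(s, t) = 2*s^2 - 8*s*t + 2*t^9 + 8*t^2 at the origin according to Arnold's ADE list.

A_8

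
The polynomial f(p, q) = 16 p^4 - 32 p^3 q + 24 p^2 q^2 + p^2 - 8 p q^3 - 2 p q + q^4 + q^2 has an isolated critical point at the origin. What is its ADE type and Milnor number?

Type A_{3}, Milnor number mu = 3.

The Hessian of f at 0 is [[2, -2], [-2, 2]] with rank 1, so corank 1. A Groebner basis of the Jacobian ideal J(f) in C{p,q} is {q^3, p - q}; counting standard monomials gives mu = 3. Corank 1: A-series; mu = 3 gives A_3.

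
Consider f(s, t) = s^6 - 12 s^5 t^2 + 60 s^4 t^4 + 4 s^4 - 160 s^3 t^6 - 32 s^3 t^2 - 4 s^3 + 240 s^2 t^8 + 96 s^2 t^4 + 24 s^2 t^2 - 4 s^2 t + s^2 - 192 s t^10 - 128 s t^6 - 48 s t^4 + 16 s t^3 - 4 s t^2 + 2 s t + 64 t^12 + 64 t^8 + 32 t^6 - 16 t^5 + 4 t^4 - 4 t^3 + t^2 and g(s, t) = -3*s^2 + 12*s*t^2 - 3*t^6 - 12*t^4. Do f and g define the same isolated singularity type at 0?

Yes.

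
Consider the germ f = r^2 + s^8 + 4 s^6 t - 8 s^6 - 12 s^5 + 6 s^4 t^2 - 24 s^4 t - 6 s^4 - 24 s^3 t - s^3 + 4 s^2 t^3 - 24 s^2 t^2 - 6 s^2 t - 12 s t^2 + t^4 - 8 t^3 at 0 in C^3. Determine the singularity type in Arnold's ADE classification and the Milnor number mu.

The Hessian of f at 0 is [[0, 0, 0], [0, 0, 0], [0, 0, 2]] with rank 1, so corank 2. A Groebner basis of the Jacobian ideal J(f) in C{s,t,r} is {s^3 + 3*s^2/4 + 3*s*t + 3*t^2, s^2*t - s^2/4 - s*t - t^2, s^2/16 + s*t^2 + s*t/4 + t^2/4, t^3, r}; counting standard monomials gives mu = 6. Corank 2; j^3 = -(s + 2*t)^3 is a perfect cube, so E-series; the 4-jet and mu = 6 give E_6.

Type E_{6}, Milnor number mu = 6.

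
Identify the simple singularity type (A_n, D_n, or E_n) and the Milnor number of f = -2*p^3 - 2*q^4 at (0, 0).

The Hessian of f at 0 has rank 0. Corank 2; j^3 = -2*p^3 is a perfect cube, so E-series; the 4-jet and mu = 6 give E_6.

Type E_6, Milnor number mu = 6.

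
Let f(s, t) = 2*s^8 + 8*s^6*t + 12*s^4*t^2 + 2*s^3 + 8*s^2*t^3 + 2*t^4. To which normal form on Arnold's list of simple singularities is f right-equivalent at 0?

E_6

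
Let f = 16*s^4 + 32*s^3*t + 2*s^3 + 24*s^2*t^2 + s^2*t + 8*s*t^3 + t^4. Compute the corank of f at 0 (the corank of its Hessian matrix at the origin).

2

Hessian at 0 has rank 0.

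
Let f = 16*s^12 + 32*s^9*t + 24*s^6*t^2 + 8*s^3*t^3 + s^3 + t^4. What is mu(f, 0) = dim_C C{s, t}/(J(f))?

The Hessian of f at 0 is [[0, 0], [0, 0]] with rank 0, so corank 2. A Groebner basis of the Jacobian ideal J(f) in C{s,t} is {t^3, s^2}; counting standard monomials gives mu = 6. Corank 2; j^3 = s^3 is a perfect cube, so E-series; the 4-jet and mu = 6 give E_6.

6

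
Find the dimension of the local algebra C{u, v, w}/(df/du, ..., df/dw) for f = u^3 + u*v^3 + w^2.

7

The Hessian of f at 0 has rank 1. Corank 2; j^3 = u^3 is a perfect cube, so E-series; the 4-jet and mu = 7 give E_7.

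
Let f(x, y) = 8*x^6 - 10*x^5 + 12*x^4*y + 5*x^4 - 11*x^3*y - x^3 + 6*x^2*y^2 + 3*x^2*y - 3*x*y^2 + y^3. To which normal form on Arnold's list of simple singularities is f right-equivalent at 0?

The Hessian of f at 0 has rank 0. Corank 2; j^3 = -(x - y)^3 is a perfect cube, so E-series; the 4-jet and mu = 7 give E_7.

E7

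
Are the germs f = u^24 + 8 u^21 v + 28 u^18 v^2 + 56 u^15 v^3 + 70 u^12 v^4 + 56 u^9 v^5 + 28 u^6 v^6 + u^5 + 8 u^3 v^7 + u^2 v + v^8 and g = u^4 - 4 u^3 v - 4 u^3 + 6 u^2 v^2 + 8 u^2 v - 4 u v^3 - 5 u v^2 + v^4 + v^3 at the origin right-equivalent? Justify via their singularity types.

No.

The Hessian of f at 0 has rank 0. Corank 2; j^3 = u^2*v has shape L^2 M (L != M), so D-series; mu = 9 gives D_9. The Hessian of g at 0 has rank 0. Corank 2; j^3 = -(u - v)*(2*u - v)^2 has shape L^2 M (L != M), so D-series; mu = 5 gives D_5. f is D_9 but g is D_5, hence not right-equivalent.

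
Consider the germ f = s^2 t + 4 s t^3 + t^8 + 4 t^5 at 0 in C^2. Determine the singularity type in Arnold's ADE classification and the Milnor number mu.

The Hessian of f at 0 has rank 0. Corank 2; j^3 = s^2*t has shape L^2 M (L != M), so D-series; mu = 9 gives D_9.

Type D_9, Milnor number mu = 9.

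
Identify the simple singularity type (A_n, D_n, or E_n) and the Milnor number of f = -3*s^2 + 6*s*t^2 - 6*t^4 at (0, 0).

Type A_{3}, Milnor number mu = 3.

The Hessian of f at 0 has rank 1. Corank 1: A-series; mu = 3 gives A_3.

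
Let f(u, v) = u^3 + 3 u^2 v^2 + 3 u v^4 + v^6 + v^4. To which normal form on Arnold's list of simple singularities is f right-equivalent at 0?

E6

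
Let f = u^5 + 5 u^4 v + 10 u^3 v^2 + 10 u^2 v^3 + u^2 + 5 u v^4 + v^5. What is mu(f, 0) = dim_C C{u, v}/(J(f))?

The Hessian of f at 0 is [[2, 0], [0, 0]] with rank 1, so corank 1. A Groebner basis of the Jacobian ideal J(f) in C{u,v} is {v^4, u}; counting standard monomials gives mu = 4. Corank 1: A-series; mu = 4 gives A_4.

4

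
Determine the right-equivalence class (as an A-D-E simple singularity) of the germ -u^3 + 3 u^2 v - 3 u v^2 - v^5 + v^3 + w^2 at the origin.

E8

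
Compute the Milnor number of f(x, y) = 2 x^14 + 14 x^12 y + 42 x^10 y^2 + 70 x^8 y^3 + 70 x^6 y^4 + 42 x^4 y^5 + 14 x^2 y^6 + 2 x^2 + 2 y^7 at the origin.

6

The Hessian of f at 0 has rank 1. Corank 1: A-series; mu = 6 gives A_6.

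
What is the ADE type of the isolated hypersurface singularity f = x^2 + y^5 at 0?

A_4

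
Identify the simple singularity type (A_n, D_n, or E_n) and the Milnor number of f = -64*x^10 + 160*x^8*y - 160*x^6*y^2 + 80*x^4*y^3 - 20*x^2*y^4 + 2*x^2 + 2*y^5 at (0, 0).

Type A_{4}, Milnor number mu = 4.

The Hessian of f at 0 has rank 1. Corank 1: A-series; mu = 4 gives A_4.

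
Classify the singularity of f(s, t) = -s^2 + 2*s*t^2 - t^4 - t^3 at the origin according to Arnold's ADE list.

The Hessian of f at 0 has rank 1. Corank 1: A-series; mu = 2 gives A_2.

A_{2}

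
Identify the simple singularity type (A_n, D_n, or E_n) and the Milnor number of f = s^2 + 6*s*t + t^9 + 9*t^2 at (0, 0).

The Hessian of f at 0 has rank 1. Corank 1: A-series; mu = 8 gives A_8.

Type A_8, Milnor number mu = 8.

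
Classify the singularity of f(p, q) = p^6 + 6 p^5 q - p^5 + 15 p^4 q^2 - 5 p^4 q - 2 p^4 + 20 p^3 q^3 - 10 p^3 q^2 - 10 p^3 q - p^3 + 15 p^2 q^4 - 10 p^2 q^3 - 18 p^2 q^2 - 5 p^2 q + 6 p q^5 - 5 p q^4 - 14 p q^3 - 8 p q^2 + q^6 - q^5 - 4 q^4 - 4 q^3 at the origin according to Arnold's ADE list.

The Hessian of f at 0 has rank 0. Corank 2; j^3 = -(p + q)*(p + 2*q)^2 has shape L^2 M (L != M), so D-series; mu = 7 gives D_7.

D7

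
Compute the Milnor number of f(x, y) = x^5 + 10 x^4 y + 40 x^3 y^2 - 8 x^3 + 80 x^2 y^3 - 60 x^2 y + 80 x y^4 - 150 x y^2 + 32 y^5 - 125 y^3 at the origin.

8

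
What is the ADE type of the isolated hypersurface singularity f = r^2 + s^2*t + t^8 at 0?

D9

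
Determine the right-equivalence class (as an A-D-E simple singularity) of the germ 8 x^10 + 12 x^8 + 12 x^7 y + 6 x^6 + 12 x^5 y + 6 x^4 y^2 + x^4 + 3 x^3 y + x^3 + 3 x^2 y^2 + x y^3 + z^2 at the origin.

The Hessian of f at 0 has rank 1. Corank 2; j^3 = x^3 is a perfect cube, so E-series; the 4-jet and mu = 7 give E_7.

E_7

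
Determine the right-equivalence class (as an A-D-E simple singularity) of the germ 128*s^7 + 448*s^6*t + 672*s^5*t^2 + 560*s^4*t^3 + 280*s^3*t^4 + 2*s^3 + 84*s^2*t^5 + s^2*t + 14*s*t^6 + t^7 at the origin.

D_8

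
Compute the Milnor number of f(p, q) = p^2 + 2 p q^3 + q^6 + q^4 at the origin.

3

The Hessian of f at 0 is [[2, 0], [0, 0]] with rank 1, so corank 1. A Groebner basis of the Jacobian ideal J(f) in C{p,q} is {q^3, p}; counting standard monomials gives mu = 3. Corank 1: A-series; mu = 3 gives A_3.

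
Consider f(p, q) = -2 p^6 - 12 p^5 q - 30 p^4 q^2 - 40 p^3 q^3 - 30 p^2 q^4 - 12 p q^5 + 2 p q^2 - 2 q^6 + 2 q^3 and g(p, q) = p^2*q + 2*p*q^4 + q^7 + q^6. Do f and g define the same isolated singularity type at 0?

The Hessian of f at 0 is [[0, 0], [0, 0]] with rank 0, so corank 2. A Groebner basis of the Jacobian ideal J(f) in C{p,q} is {p^5 - q^2/6, q^3, p*q + q^2}; counting standard monomials gives mu = 7. Corank 2; j^3 = 2*q^2*(p + q) has shape L^2 M (L != M), so D-series; mu = 7 gives D_7. The Hessian of g at 0 is [[0, 0], [0, 0]] with rank 0, so corank 2. A Groebner basis of the Jacobian ideal J(g) in C{p,q} is {p*q + q^4, p^3, p^2*q, -p^2/6 + p*q^2}; counting standard monomials gives mu = 7. Corank 2; j^3 = p^2*q has shape L^2 M (L != M), so D-series; mu = 7 gives D_7. Both have type D_7, hence right-equivalent.

Yes.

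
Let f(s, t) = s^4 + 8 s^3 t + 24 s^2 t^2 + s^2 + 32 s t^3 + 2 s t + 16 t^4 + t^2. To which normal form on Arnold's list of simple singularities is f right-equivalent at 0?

A3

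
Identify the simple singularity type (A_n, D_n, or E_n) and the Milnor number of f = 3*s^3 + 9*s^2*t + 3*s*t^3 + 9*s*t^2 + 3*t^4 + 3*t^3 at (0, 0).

The Hessian of f at 0 has rank 0. Corank 2; j^3 = 3*(s + t)^3 is a perfect cube, so E-series; the 4-jet and mu = 7 give E_7.

Type E_{7}, Milnor number mu = 7.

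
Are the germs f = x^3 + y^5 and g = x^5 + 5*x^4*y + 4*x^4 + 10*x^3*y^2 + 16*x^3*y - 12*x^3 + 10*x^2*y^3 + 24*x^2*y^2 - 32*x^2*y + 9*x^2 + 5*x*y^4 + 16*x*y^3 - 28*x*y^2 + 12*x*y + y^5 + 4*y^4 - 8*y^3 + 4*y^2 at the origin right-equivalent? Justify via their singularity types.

No.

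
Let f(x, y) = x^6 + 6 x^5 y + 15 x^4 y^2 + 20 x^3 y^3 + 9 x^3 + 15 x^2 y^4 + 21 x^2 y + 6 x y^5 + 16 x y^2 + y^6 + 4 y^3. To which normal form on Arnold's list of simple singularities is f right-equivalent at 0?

The Hessian of f at 0 has rank 0. Corank 2; j^3 = (x + y)*(3*x + 2*y)^2 has shape L^2 M (L != M), so D-series; mu = 7 gives D_7.

D7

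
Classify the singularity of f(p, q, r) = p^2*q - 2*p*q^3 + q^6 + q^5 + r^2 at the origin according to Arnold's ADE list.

D_7

The Hessian of f at 0 is [[0, 0, 0], [0, 0, 0], [0, 0, 2]] with rank 1, so corank 2. A Groebner basis of the Jacobian ideal J(f) in C{p,q,r} is {p^3, p^2*q + p^2/6 - p*q^2/6, -p*q + q^3, r}; counting standard monomials gives mu = 7. Corank 2; j^3 = p^2*q has shape L^2 M (L != M), so D-series; mu = 7 gives D_7.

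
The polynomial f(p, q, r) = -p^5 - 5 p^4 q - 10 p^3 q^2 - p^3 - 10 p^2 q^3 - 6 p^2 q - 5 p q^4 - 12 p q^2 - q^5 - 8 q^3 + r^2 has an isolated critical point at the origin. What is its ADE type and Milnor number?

Type E8, Milnor number mu = 8.

The Hessian of f at 0 is [[0, 0, 0], [0, 0, 0], [0, 0, 2]] with rank 1, so corank 2. A Groebner basis of the Jacobian ideal J(f) in C{p,q,r} is {q^5, p*q^3 + 7*q^4/4, p^2 + 4*p*q + 4*q^2, r}; counting standard monomials gives mu = 8. Corank 2; j^3 = -(p + 2*q)^3 is a perfect cube, so E-series; the 5-jet and mu = 8 give E_8.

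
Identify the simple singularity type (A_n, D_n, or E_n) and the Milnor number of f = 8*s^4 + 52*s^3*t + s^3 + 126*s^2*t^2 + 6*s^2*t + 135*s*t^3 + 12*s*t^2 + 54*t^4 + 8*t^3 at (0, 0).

The Hessian of f at 0 has rank 0. Corank 2; j^3 = (s + 2*t)^3 is a perfect cube, so E-series; the 4-jet and mu = 7 give E_7.

Type E_7, Milnor number mu = 7.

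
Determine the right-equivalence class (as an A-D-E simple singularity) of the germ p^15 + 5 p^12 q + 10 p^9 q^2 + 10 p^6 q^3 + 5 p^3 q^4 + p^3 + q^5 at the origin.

E8

The Hessian of f at 0 has rank 0. Corank 2; j^3 = p^3 is a perfect cube, so E-series; the 5-jet and mu = 8 give E_8.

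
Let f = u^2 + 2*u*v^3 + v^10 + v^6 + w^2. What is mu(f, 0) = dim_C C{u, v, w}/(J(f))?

9

The Hessian of f at 0 is [[2, 0, 0], [0, 0, 0], [0, 0, 2]] with rank 2, so corank 1. A Groebner basis of the Jacobian ideal J(f) in C{u,v,w} is {u^3, u + v^3, w}; counting standard monomials gives mu = 9. Corank 1: A-series; mu = 9 gives A_9.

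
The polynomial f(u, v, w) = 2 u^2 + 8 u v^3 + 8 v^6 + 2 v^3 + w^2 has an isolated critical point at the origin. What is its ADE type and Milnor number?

Type A_2, Milnor number mu = 2.

The Hessian of f at 0 has rank 2. Corank 1: A-series; mu = 2 gives A_2.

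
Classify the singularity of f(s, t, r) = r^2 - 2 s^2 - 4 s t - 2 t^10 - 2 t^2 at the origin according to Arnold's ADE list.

A_{9}

The Hessian of f at 0 has rank 2. Corank 1: A-series; mu = 9 gives A_9.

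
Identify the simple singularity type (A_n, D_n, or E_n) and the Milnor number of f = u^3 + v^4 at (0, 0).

The Hessian of f at 0 has rank 0. Corank 2; j^3 = u^3 is a perfect cube, so E-series; the 4-jet and mu = 6 give E_6.

Type E_6, Milnor number mu = 6.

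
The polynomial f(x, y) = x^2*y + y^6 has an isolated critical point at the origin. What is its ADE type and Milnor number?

The Hessian of f at 0 is [[0, 0], [0, 0]] with rank 0, so corank 2. A Groebner basis of the Jacobian ideal J(f) in C{x,y} is {x^2/6 + y^5, x^3, x*y}; counting standard monomials gives mu = 7. Corank 2; j^3 = x^2*y has shape L^2 M (L != M), so D-series; mu = 7 gives D_7.

Type D_{7}, Milnor number mu = 7.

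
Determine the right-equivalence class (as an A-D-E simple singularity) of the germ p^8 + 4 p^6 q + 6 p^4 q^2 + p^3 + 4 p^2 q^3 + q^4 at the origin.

E_{6}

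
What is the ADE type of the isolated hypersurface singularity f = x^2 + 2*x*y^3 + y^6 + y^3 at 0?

A2

The Hessian of f at 0 has rank 1. Corank 1: A-series; mu = 2 gives A_2.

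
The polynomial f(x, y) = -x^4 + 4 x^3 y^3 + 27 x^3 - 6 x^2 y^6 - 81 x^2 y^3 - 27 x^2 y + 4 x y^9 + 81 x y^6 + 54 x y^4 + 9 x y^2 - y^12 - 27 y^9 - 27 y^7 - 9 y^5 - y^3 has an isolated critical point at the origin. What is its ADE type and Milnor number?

Type E_6, Milnor number mu = 6.

The Hessian of f at 0 is [[0, 0], [0, 0]] with rank 0, so corank 2. A Groebner basis of the Jacobian ideal J(f) in C{x,y} is {y^4, x*y^2 - 2*y^3/9, x^2 - 2*x*y/3 + y^2/9}; counting standard monomials gives mu = 6. Corank 2; j^3 = (3*x - y)^3 is a perfect cube, so E-series; the 4-jet and mu = 6 give E_6.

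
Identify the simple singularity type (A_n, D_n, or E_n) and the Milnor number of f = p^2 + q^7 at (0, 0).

The Hessian of f at 0 is [[2, 0], [0, 0]] with rank 1, so corank 1. A Groebner basis of the Jacobian ideal J(f) in C{p,q} is {q^6, p}; counting standard monomials gives mu = 6. Corank 1: A-series; mu = 6 gives A_6.

Type A_{6}, Milnor number mu = 6.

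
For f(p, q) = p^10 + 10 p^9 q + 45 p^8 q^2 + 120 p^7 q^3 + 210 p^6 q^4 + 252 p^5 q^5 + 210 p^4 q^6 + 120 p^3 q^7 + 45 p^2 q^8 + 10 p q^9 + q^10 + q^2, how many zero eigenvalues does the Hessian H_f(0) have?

Hessian at 0 has rank 1.

1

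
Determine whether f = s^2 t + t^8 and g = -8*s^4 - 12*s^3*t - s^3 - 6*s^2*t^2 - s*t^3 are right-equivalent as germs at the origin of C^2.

No.

The Hessian of f at 0 is [[0, 0], [0, 0]] with rank 0, so corank 2. A Groebner basis of the Jacobian ideal J(f) in C{s,t} is {s^2/8 + t^7, s^3, s*t}; counting standard monomials gives mu = 9. Corank 2; j^3 = s^2*t has shape L^2 M (L != M), so D-series; mu = 9 gives D_9. The Hessian of g at 0 is [[0, 0], [0, 0]] with rank 0, so corank 2. A Groebner basis of the Jacobian ideal J(g) in C{s,t} is {3*s^2/4 + t^4 + t^3/4, s^3, s^2*t - s^2/4 - t^3/12, s^2 + s*t^2 + t^3/3}; counting standard monomials gives mu = 7. Corank 2; j^3 = -s^3 is a perfect cube, so E-series; the 4-jet and mu = 7 give E_7. f is D_9 but g is E_7, hence not right-equivalent.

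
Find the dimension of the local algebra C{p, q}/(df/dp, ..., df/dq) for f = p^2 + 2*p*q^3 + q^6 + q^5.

The Hessian of f at 0 has rank 1. Corank 1: A-series; mu = 4 gives A_4.

4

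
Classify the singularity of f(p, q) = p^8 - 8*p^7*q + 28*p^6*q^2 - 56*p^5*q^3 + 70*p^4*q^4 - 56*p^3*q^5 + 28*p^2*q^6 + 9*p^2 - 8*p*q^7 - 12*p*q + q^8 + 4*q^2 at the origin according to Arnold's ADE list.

A_{7}

The Hessian of f at 0 has rank 1. Corank 1: A-series; mu = 7 gives A_7.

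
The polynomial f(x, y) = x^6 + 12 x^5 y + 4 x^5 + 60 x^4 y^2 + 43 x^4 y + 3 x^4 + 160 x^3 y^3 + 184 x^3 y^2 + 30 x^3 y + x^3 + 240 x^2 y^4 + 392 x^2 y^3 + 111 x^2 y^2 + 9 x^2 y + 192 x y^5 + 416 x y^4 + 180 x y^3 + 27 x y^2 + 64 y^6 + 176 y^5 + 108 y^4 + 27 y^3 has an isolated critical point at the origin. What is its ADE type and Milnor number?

Type E_8, Milnor number mu = 8.

The Hessian of f at 0 is [[0, 0], [0, 0]] with rank 0, so corank 2. A Groebner basis of the Jacobian ideal J(f) in C{x,y} is {-11*x^2/8 + x*y^3 - 11*x*y^2/4 - 33*x*y/4 - 33*y^3/4 - 99*y^2/8, x^2/2 + x*y^2 + 3*x*y + y^4 + 3*y^3 + 9*y^2/2, x^3 + 9*x^2/4 - 45*x*y^2/2 + 27*x*y/2 - 81*y^3/2 + 81*y^2/4, x^2*y - x^2/4 + 11*x*y^2/2 - 3*x*y/2 + 15*y^3/2 - 9*y^2/4}; counting standard monomials gives mu = 8. Corank 2; j^3 = (x + 3*y)^3 is a perfect cube, so E-series; the 5-jet and mu = 8 give E_8.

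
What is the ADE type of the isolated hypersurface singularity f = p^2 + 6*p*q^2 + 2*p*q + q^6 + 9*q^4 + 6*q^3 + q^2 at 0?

A5

The Hessian of f at 0 has rank 1. Corank 1: A-series; mu = 5 gives A_5.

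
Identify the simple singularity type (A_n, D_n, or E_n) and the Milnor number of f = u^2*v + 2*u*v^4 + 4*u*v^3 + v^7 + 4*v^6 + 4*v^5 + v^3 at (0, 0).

The Hessian of f at 0 is [[0, 0], [0, 0]] with rank 0, so corank 2. A Groebner basis of the Jacobian ideal J(f) in C{u,v} is {v^3, u^2 + 3*v^2, u*v}; counting standard monomials gives mu = 4. Corank 2; j^3 = v*(u^2 + v^2) splits into three distinct lines over C (the quadratic factor has nonzero discriminant), so D_4.

Type D4, Milnor number mu = 4.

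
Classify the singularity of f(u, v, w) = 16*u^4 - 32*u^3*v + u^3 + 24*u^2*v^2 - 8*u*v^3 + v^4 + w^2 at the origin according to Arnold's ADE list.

The Hessian of f at 0 has rank 1. Corank 2; j^3 = u^3 is a perfect cube, so E-series; the 4-jet and mu = 6 give E_6.

E_6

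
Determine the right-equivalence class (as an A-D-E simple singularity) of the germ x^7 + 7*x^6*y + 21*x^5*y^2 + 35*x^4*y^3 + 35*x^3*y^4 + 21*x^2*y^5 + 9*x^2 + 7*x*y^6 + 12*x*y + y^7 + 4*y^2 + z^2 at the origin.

The Hessian of f at 0 is [[18, 12, 0], [12, 8, 0], [0, 0, 2]] with rank 2, so corank 1. A Groebner basis of the Jacobian ideal J(f) in C{x,y,z} is {y^6, x + 2*y/3, z}; counting standard monomials gives mu = 6. Corank 1: A-series; mu = 6 gives A_6.

A6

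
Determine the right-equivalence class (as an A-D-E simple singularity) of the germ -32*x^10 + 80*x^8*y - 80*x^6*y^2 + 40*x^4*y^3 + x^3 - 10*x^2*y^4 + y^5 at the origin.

E_8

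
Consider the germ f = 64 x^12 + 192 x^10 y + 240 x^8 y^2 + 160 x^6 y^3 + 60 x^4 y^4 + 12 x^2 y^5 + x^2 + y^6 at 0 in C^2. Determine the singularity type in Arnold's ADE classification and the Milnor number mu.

Type A_5, Milnor number mu = 5.

The Hessian of f at 0 is [[2, 0], [0, 0]] with rank 1, so corank 1. A Groebner basis of the Jacobian ideal J(f) in C{x,y} is {y^5, x}; counting standard monomials gives mu = 5. Corank 1: A-series; mu = 5 gives A_5.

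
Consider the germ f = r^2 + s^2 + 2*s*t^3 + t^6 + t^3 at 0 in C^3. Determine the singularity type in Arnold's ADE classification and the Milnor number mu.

Type A2, Milnor number mu = 2.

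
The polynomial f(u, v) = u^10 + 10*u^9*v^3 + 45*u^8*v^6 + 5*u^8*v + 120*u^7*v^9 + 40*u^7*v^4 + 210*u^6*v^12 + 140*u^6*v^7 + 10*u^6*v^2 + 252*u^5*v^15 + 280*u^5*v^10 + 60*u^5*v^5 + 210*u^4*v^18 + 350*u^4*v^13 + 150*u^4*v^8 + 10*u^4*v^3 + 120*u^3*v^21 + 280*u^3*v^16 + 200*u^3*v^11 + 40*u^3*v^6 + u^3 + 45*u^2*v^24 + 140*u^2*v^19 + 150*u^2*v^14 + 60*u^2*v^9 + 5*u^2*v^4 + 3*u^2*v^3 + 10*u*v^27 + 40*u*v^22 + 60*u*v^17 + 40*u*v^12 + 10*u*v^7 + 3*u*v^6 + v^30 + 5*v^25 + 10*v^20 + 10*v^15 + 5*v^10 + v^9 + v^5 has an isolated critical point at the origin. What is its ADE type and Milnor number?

Type E_8, Milnor number mu = 8.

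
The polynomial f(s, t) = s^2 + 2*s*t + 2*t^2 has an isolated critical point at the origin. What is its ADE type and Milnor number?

Type A_{1}, Milnor number mu = 1.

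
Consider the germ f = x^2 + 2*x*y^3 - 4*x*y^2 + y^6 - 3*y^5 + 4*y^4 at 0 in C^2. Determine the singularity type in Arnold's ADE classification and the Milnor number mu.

Type A_{4}, Milnor number mu = 4.

The Hessian of f at 0 has rank 1. Corank 1: A-series; mu = 4 gives A_4.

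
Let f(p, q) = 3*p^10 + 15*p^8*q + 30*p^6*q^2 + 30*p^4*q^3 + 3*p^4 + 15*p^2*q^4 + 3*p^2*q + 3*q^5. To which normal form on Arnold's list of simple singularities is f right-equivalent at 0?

The Hessian of f at 0 has rank 0. Corank 2; j^3 = 3*p^2*q has shape L^2 M (L != M), so D-series; mu = 6 gives D_6.

D6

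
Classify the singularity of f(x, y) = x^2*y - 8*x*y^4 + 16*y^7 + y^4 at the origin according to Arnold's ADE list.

D_5

The Hessian of f at 0 is [[0, 0], [0, 0]] with rank 0, so corank 2. A Groebner basis of the Jacobian ideal J(f) in C{x,y} is {x^3, x^2/4 + y^3, x*y}; counting standard monomials gives mu = 5. Corank 2; j^3 = x^2*y has shape L^2 M (L != M), so D-series; mu = 5 gives D_5.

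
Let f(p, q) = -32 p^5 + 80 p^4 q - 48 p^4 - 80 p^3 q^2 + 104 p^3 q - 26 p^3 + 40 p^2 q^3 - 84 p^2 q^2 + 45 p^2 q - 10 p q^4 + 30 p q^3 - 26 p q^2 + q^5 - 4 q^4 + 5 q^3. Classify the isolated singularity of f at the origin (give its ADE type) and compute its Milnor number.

Type D_{4}, Milnor number mu = 4.

The Hessian of f at 0 is [[0, 0], [0, 0]] with rank 0, so corank 2. A Groebner basis of the Jacobian ideal J(f) in C{p,q} is {q^3, p^2 + q^2/3, p*q}; counting standard monomials gives mu = 4. Corank 2; j^3 = -(2*p - q)*(13*p^2 - 16*p*q + 5*q^2) splits into three distinct lines over C (the quadratic factor has nonzero discriminant), so D_4.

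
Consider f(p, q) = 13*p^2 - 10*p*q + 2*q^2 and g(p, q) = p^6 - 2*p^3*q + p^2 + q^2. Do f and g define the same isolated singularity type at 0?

The Hessian of f at 0 has rank 2. Corank 0: nondegenerate Morse point, so A_1. The Hessian of g at 0 has rank 2. Corank 0: nondegenerate Morse point, so A_1. Both have type A_1, hence right-equivalent.

Yes.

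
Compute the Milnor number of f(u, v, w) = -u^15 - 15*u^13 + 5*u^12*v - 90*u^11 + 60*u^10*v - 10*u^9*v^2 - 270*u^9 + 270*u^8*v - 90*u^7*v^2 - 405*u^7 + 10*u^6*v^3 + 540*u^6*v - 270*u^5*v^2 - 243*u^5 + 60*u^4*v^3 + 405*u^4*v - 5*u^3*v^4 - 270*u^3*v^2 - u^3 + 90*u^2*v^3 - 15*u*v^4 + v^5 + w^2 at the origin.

The Hessian of f at 0 has rank 1. Corank 2; j^3 = -u^3 is a perfect cube, so E-series; the 5-jet and mu = 8 give E_8.

8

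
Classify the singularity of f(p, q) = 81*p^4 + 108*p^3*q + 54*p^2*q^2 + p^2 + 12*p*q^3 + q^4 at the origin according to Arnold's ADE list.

A_{3}

The Hessian of f at 0 is [[2, 0], [0, 0]] with rank 1, so corank 1. A Groebner basis of the Jacobian ideal J(f) in C{p,q} is {q^3, p}; counting standard monomials gives mu = 3. Corank 1: A-series; mu = 3 gives A_3.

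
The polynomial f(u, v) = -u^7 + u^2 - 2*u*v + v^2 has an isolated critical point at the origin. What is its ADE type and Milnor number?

Type A6, Milnor number mu = 6.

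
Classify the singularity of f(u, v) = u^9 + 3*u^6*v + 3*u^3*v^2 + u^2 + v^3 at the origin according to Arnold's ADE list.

The Hessian of f at 0 has rank 1. Corank 1: A-series; mu = 2 gives A_2.

A_2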